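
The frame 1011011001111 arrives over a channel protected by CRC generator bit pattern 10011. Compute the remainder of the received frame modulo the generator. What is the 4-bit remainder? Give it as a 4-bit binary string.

Modulo-2 division of 1011011001111 by 10011:
  pos 0: 10110 XOR 10011 = 00101
  pos 2: 10111 XOR 10011 = 00100
  pos 4: 10000 XOR 10011 = 00011
  pos 7: 11111 XOR 10011 = 01100
  pos 8: 11001 XOR 10011 = 01010
Remainder = 1010 (nonzero — an error is detected).

1010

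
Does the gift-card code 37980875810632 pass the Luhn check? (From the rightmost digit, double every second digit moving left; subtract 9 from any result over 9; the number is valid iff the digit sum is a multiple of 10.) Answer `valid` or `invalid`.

valid

From the right, keep odd positions and double even positions (subtract 9 from any doubled value over 9):
  doubled (positions 2,4,...): 6 0 7 5 0 9 6 → sum 33
  kept (positions 1,3,...): 2 6 1 5 8 8 7 → sum 37
Total = 70.
70 mod 10 = 0, so the number is valid.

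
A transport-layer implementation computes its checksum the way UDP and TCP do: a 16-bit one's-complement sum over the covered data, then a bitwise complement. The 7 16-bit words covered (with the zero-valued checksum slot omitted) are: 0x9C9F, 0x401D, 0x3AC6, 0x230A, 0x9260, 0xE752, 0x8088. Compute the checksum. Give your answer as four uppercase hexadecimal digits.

One's-complement addition (fold any carry out of bit 15 back into bit 0):
  0x9C9F + 0x401D = 0x0DCBC
  0xDCBC + 0x3AC6 = 0x11782 → wrap carry → 0x1783
  0x1783 + 0x230A = 0x03A8D
  0x3A8D + 0x9260 = 0x0CCED
  0xCCED + 0xE752 = 0x1B43F → wrap carry → 0xB440
  0xB440 + 0x8088 = 0x134C8 → wrap carry → 0x34C9
One's-complement sum = 0x34C9.
Checksum = ~0x34C9 & 0xFFFF = 0xCB36.

CB36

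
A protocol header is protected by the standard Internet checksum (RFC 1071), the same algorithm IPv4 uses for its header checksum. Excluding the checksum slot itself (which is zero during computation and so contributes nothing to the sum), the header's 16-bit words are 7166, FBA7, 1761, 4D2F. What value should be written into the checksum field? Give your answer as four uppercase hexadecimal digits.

2E61

One's-complement addition (fold any carry out of bit 15 back into bit 0):
  0x7166 + 0xFBA7 = 0x16D0D → wrap carry → 0x6D0E
  0x6D0E + 0x1761 = 0x0846F
  0x846F + 0x4D2F = 0x0D19E
One's-complement sum = 0xD19E.
Checksum = ~0xD19E & 0xFFFF = 0x2E61.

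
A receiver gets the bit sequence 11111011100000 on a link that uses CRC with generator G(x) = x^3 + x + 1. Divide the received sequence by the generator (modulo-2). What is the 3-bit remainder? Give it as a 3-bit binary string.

000

Modulo-2 division of 11111011100000 by 1011:
  pos 0: 1111 XOR 1011 = 0100
  pos 1: 1001 XOR 1011 = 0010
  pos 3: 1001 XOR 1011 = 0010
  pos 5: 1011 XOR 1011 = 0000
Remainder = 000 (zero — the frame passes the CRC check).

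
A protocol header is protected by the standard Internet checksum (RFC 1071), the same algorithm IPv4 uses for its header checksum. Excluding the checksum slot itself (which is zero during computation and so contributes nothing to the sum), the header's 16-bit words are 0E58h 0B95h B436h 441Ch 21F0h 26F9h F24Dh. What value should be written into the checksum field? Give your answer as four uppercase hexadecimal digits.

B288

One's-complement addition (fold any carry out of bit 15 back into bit 0):
  0x0E58 + 0x0B95 = 0x019ED
  0x19ED + 0xB436 = 0x0CE23
  0xCE23 + 0x441C = 0x1123F → wrap carry → 0x1240
  0x1240 + 0x21F0 = 0x03430
  0x3430 + 0x26F9 = 0x05B29
  0x5B29 + 0xF24D = 0x14D76 → wrap carry → 0x4D77
One's-complement sum = 0x4D77.
Checksum = ~0x4D77 & 0xFFFF = 0xB288.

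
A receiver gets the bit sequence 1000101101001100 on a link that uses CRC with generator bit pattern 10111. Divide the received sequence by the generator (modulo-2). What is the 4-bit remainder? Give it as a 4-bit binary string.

Modulo-2 division of 1000101101001100 by 10111:
  pos 0: 10001 XOR 10111 = 00110
  pos 2: 11001 XOR 10111 = 01110
  pos 3: 11101 XOR 10111 = 01010
  pos 4: 10100 XOR 10111 = 00011
  pos 7: 11100 XOR 10111 = 01011
  pos 8: 10111 XOR 10111 = 00000
Remainder = 0100 (nonzero — an error is detected).

0100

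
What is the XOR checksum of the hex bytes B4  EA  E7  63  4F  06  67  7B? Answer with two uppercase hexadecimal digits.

XOR the bytes together:
  start with 0xB4
  0xB4 ⊕ 0xEA = 0x5E
  0x5E ⊕ 0xE7 = 0xB9
  0xB9 ⊕ 0x63 = 0xDA
  0xDA ⊕ 0x4F = 0x95
  0x95 ⊕ 0x06 = 0x93
  0x93 ⊕ 0x67 = 0xF4
  0xF4 ⊕ 0x7B = 0x8F

8F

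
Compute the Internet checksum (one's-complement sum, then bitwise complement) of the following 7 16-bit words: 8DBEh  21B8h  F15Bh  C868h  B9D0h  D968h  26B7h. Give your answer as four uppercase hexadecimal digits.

DCD3

One's-complement addition (fold any carry out of bit 15 back into bit 0):
  0x8DBE + 0x21B8 = 0x0AF76
  0xAF76 + 0xF15B = 0x1A0D1 → wrap carry → 0xA0D2
  0xA0D2 + 0xC868 = 0x1693A → wrap carry → 0x693B
  0x693B + 0xB9D0 = 0x1230B → wrap carry → 0x230C
  0x230C + 0xD968 = 0x0FC74
  0xFC74 + 0x26B7 = 0x1232B → wrap carry → 0x232C
One's-complement sum = 0x232C.
Checksum = ~0x232C & 0xFFFF = 0xDCD3.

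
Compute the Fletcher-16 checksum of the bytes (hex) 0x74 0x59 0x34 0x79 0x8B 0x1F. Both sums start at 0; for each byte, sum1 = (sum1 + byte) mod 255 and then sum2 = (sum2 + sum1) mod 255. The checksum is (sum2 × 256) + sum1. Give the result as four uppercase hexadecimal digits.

Running sums (mod 255):
  after byte 0 (0x74): sum1=116, sum2=116
  after byte 1 (0x59): sum1=205, sum2=66
  after byte 2 (0x34): sum1=2, sum2=68
  after byte 3 (0x79): sum1=123, sum2=191
  after byte 4 (0x8B): sum1=7, sum2=198
  after byte 5 (0x1F): sum1=38, sum2=236
Checksum = sum2·256 + sum1 = 236·256 + 38 = 60454 = 0xEC26.

EC26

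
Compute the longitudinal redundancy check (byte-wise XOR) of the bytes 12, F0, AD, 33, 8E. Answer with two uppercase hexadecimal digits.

XOR the bytes together:
  start with 0x12
  0x12 ⊕ 0xF0 = 0xE2
  0xE2 ⊕ 0xAD = 0x4F
  0x4F ⊕ 0x33 = 0x7C
  0x7C ⊕ 0x8E = 0xF2

F2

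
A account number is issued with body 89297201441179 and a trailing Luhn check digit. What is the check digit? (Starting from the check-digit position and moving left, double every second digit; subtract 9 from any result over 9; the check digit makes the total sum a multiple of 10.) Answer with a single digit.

8

Partial digits right→left: 9 7 1 1 4 4 1 0 2 7 9 2 9 8
Double every second digit counting from the check-digit position (so the 1st, 3rd, 5th, ... of the partial from the right).
  doubled (with −9 where >9): 9 2 8 2 4 9 9 → sum 43
  kept as-is: 7 1 4 0 7 2 8 → sum 29
Total = 43 + 29 = 72.
Check digit = (10 − (72 mod 10)) mod 10 = 8.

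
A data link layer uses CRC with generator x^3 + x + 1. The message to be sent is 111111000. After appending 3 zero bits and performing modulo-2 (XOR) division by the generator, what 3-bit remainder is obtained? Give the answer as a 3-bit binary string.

111

Append 3 zeros: 111111000000. Divide by 1011 (XOR where the leading bit is 1):
  pos 0: 1111 XOR 1011 = 0100
  pos 1: 1001 XOR 1011 = 0010
  pos 3: 1010 XOR 1011 = 0001
  pos 6: 1000 XOR 1011 = 0011
  pos 8: 1100 XOR 1011 = 0111
Remainder (last 3 bits) = 111. This is the CRC / FCS.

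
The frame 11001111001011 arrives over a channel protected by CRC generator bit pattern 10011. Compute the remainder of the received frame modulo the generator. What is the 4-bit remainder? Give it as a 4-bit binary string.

Modulo-2 division of 11001111001011 by 10011:
  pos 0: 11001 XOR 10011 = 01010
  pos 1: 10101 XOR 10011 = 00110
  pos 3: 11011 XOR 10011 = 01000
  pos 4: 10000 XOR 10011 = 00011
  pos 7: 11010 XOR 10011 = 01001
  pos 8: 10011 XOR 10011 = 00000
Remainder = 0001 (nonzero — an error is detected).

0001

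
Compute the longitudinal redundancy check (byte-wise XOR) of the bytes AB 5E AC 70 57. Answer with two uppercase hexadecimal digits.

XOR the bytes together:
  start with 0xAB
  0xAB ⊕ 0x5E = 0xF5
  0xF5 ⊕ 0xAC = 0x59
  0x59 ⊕ 0x70 = 0x29
  0x29 ⊕ 0x57 = 0x7E

7E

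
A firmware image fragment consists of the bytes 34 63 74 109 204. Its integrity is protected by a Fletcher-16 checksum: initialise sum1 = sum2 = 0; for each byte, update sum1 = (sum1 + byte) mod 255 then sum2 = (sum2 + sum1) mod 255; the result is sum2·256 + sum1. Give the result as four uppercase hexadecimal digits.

Running sums (mod 255):
  after byte 0 (34): sum1=34, sum2=34
  after byte 1 (63): sum1=97, sum2=131
  after byte 2 (74): sum1=171, sum2=47
  after byte 3 (109): sum1=25, sum2=72
  after byte 4 (204): sum1=229, sum2=46
Checksum = sum2·256 + sum1 = 46·256 + 229 = 12005 = 0x2EE5.

2EE5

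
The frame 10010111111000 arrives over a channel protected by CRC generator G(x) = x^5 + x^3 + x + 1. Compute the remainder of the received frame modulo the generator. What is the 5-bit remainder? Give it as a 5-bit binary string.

00000

Modulo-2 division of 10010111111000 by 101011:
  pos 0: 100101 XOR 101011 = 001110
  pos 2: 111011 XOR 101011 = 010000
  pos 3: 100001 XOR 101011 = 001010
  pos 5: 101011 XOR 101011 = 000000
Remainder = 00000 (zero — the frame passes the CRC check).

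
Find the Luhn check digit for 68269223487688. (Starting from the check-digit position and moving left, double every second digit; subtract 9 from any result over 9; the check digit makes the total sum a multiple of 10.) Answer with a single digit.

Partial digits right→left: 8 8 6 7 8 4 3 2 2 9 6 2 8 6
Double every second digit counting from the check-digit position (so the 1st, 3rd, 5th, ... of the partial from the right).
  doubled (with −9 where >9): 7 3 7 6 4 3 7 → sum 37
  kept as-is: 8 7 4 2 9 2 6 → sum 38
Total = 37 + 38 = 75.
Check digit = (10 − (75 mod 10)) mod 10 = 5.

5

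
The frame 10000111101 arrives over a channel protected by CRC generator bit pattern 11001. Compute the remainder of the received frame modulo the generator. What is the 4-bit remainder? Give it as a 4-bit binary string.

0101

Modulo-2 division of 10000111101 by 11001:
  pos 0: 10000 XOR 11001 = 01001
  pos 1: 10011 XOR 11001 = 01010
  pos 2: 10101 XOR 11001 = 01100
  pos 3: 11001 XOR 11001 = 00000
Remainder = 0101 (nonzero — an error is detected).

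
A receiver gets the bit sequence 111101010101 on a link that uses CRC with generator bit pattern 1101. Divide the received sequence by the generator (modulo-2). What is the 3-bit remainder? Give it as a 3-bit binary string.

Modulo-2 division of 111101010101 by 1101:
  pos 0: 1111 XOR 1101 = 0010
  pos 2: 1001 XOR 1101 = 0100
  pos 3: 1000 XOR 1101 = 0101
  pos 4: 1011 XOR 1101 = 0110
  pos 5: 1100 XOR 1101 = 0001
  pos 8: 1101 XOR 1101 = 0000
Remainder = 000 (zero — the frame passes the CRC check).

000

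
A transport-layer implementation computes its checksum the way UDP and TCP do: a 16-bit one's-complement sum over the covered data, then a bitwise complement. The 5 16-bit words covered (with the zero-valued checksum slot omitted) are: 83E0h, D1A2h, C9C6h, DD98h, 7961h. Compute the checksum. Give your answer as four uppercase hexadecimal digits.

89BB

One's-complement addition (fold any carry out of bit 15 back into bit 0):
  0x83E0 + 0xD1A2 = 0x15582 → wrap carry → 0x5583
  0x5583 + 0xC9C6 = 0x11F49 → wrap carry → 0x1F4A
  0x1F4A + 0xDD98 = 0x0FCE2
  0xFCE2 + 0x7961 = 0x17643 → wrap carry → 0x7644
One's-complement sum = 0x7644.
Checksum = ~0x7644 & 0xFFFF = 0x89BB.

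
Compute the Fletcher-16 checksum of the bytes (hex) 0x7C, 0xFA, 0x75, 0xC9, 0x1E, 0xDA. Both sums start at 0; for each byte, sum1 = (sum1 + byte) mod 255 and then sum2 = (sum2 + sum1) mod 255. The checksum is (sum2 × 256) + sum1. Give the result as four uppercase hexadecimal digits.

Running sums (mod 255):
  after byte 0 (0x7C): sum1=124, sum2=124
  after byte 1 (0xFA): sum1=119, sum2=243
  after byte 2 (0x75): sum1=236, sum2=224
  after byte 3 (0xC9): sum1=182, sum2=151
  after byte 4 (0x1E): sum1=212, sum2=108
  after byte 5 (0xDA): sum1=175, sum2=28
Checksum = sum2·256 + sum1 = 28·256 + 175 = 7343 = 0x1CAF.

1CAF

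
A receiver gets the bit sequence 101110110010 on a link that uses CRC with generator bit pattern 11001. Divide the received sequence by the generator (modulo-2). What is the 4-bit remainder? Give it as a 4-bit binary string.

Modulo-2 division of 101110110010 by 11001:
  pos 0: 10111 XOR 11001 = 01110
  pos 1: 11100 XOR 11001 = 00101
  pos 3: 10111 XOR 11001 = 01110
  pos 4: 11100 XOR 11001 = 00101
  pos 6: 10101 XOR 11001 = 01100
  pos 7: 11000 XOR 11001 = 00001
Remainder = 0001 (nonzero — an error is detected).

0001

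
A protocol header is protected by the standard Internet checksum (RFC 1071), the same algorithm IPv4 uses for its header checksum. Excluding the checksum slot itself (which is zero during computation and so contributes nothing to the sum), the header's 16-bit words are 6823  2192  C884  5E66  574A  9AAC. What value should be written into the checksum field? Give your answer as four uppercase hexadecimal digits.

One's-complement addition (fold any carry out of bit 15 back into bit 0):
  0x6823 + 0x2192 = 0x089B5
  0x89B5 + 0xC884 = 0x15239 → wrap carry → 0x523A
  0x523A + 0x5E66 = 0x0B0A0
  0xB0A0 + 0x574A = 0x107EA → wrap carry → 0x07EB
  0x07EB + 0x9AAC = 0x0A297
One's-complement sum = 0xA297.
Checksum = ~0xA297 & 0xFFFF = 0x5D68.

5D68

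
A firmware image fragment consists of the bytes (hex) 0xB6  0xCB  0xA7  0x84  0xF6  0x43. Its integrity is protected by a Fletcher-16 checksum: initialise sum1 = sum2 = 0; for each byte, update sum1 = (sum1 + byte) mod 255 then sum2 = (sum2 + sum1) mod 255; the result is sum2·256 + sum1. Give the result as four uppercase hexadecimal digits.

A0E8

Running sums (mod 255):
  after byte 0 (0xB6): sum1=182, sum2=182
  after byte 1 (0xCB): sum1=130, sum2=57
  after byte 2 (0xA7): sum1=42, sum2=99
  after byte 3 (0x84): sum1=174, sum2=18
  after byte 4 (0xF6): sum1=165, sum2=183
  after byte 5 (0x43): sum1=232, sum2=160
Checksum = sum2·256 + sum1 = 160·256 + 232 = 41192 = 0xA0E8.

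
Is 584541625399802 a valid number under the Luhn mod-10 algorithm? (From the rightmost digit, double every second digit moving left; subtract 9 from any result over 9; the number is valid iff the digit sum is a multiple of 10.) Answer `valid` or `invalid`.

invalid

From the right, keep odd positions and double even positions (subtract 9 from any doubled value over 9):
  doubled (positions 2,4,...): 0 9 6 4 2 1 7 → sum 29
  kept (positions 1,3,...): 2 8 9 5 6 4 4 5 → sum 43
Total = 72.
72 mod 10 = 2, so the number is invalid.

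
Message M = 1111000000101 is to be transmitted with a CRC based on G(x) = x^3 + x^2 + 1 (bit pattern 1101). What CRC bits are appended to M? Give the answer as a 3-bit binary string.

Append 3 zeros: 1111000000101000. Divide by 1101 (XOR where the leading bit is 1):
  pos 0: 1111 XOR 1101 = 0010
  pos 2: 1000 XOR 1101 = 0101
  pos 3: 1010 XOR 1101 = 0111
  pos 4: 1110 XOR 1101 = 0011
  pos 6: 1100 XOR 1101 = 0001
  pos 9: 1101 XOR 1101 = 0000
Remainder (last 3 bits) = 000. This is the CRC / FCS.

000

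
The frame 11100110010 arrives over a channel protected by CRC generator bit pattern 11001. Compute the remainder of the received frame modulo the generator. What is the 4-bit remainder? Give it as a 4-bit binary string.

Modulo-2 division of 11100110010 by 11001:
  pos 0: 11100 XOR 11001 = 00101
  pos 2: 10111 XOR 11001 = 01110
  pos 3: 11100 XOR 11001 = 00101
  pos 5: 10101 XOR 11001 = 01100
  pos 6: 11000 XOR 11001 = 00001
Remainder = 0001 (nonzero — an error is detected).

0001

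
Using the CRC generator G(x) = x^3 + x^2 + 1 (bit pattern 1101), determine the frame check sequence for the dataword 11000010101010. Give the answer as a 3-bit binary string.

000

Append 3 zeros: 11000010101010000. Divide by 1101 (XOR where the leading bit is 1):
  pos 0: 1100 XOR 1101 = 0001
  pos 3: 1001 XOR 1101 = 0100
  pos 4: 1000 XOR 1101 = 0101
  pos 5: 1011 XOR 1101 = 0110
  pos 6: 1100 XOR 1101 = 0001
  pos 9: 1101 XOR 1101 = 0000
Remainder (last 3 bits) = 000. This is the CRC / FCS.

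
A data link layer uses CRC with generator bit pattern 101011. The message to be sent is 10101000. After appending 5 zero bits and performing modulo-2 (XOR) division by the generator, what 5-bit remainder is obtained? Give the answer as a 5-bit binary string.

Append 5 zeros: 1010100000000. Divide by 101011 (XOR where the leading bit is 1):
  pos 0: 101010 XOR 101011 = 000001
  pos 5: 100000 XOR 101011 = 001011
  pos 7: 101100 XOR 101011 = 000111
Remainder (last 5 bits) = 00111. This is the CRC / FCS.

00111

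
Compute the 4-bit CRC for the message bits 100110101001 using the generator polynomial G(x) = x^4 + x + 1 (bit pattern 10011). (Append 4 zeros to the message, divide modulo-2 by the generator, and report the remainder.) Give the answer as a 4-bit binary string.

0010

Append 4 zeros: 1001101010010000. Divide by 10011 (XOR where the leading bit is 1):
  pos 0: 10011 XOR 10011 = 00000
  pos 6: 10100 XOR 10011 = 00111
  pos 8: 11110 XOR 10011 = 01101
  pos 9: 11010 XOR 10011 = 01001
  pos 10: 10010 XOR 10011 = 00001
Remainder (last 4 bits) = 0010. This is the CRC / FCS.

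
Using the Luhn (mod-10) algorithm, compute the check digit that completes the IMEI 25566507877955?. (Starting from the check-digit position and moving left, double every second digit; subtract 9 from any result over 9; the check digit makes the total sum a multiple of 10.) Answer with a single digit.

Partial digits right→left: 5 5 9 7 7 8 7 0 5 6 6 5 5 2
Double every second digit counting from the check-digit position (so the 1st, 3rd, 5th, ... of the partial from the right).
  doubled (with −9 where >9): 1 9 5 5 1 3 1 → sum 25
  kept as-is: 5 7 8 0 6 5 2 → sum 33
Total = 25 + 33 = 58.
Check digit = (10 − (58 mod 10)) mod 10 = 2.

2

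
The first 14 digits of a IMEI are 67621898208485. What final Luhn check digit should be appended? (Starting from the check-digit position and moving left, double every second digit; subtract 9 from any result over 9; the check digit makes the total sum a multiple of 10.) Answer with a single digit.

Partial digits right→left: 5 8 4 8 0 2 8 9 8 1 2 6 7 6
Double every second digit counting from the check-digit position (so the 1st, 3rd, 5th, ... of the partial from the right).
  doubled (with −9 where >9): 1 8 0 7 7 4 5 → sum 32
  kept as-is: 8 8 2 9 1 6 6 → sum 40
Total = 32 + 40 = 72.
Check digit = (10 − (72 mod 10)) mod 10 = 8.

8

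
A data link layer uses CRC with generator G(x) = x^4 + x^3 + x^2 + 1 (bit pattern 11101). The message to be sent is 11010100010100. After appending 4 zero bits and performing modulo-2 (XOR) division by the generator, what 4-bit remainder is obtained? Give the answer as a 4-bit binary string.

0110

Append 4 zeros: 110101000101000000. Divide by 11101 (XOR where the leading bit is 1):
  pos 0: 11010 XOR 11101 = 00111
  pos 2: 11110 XOR 11101 = 00011
  pos 5: 11001 XOR 11101 = 00100
  pos 7: 10001 XOR 11101 = 01100
  pos 8: 11000 XOR 11101 = 00101
  pos 10: 10100 XOR 11101 = 01001
  pos 11: 10010 XOR 11101 = 01111
  pos 12: 11110 XOR 11101 = 00011
Remainder (last 4 bits) = 0110. This is the CRC / FCS.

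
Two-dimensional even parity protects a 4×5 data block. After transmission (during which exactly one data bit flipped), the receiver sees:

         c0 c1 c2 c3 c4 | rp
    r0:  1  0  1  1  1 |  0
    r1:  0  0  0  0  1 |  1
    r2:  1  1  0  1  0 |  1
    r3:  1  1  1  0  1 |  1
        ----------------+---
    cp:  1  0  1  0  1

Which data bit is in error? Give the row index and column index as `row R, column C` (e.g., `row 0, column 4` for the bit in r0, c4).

row 3, column 2

Recompute each row's even parity and compare to rp:
  r0: data parity 0, sent rp 0 → ok
  r1: data parity 1, sent rp 1 → ok
  r2: data parity 1, sent rp 1 → ok
  r3: data parity 0, sent rp 1 → mismatch
Recompute each column's even parity and compare to cp:
  c0: data parity 1, sent cp 1 → ok
  c1: data parity 0, sent cp 0 → ok
  c2: data parity 0, sent cp 1 → mismatch
  c3: data parity 0, sent cp 0 → ok
  c4: data parity 1, sent cp 1 → ok
Exactly one row (r3) and one column (c2) fail → the flipped bit is at their intersection.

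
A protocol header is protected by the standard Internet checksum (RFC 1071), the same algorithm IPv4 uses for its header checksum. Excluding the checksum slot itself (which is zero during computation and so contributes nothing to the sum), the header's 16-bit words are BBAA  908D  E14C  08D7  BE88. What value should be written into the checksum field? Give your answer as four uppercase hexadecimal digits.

One's-complement addition (fold any carry out of bit 15 back into bit 0):
  0xBBAA + 0x908D = 0x14C37 → wrap carry → 0x4C38
  0x4C38 + 0xE14C = 0x12D84 → wrap carry → 0x2D85
  0x2D85 + 0x08D7 = 0x0365C
  0x365C + 0xBE88 = 0x0F4E4
One's-complement sum = 0xF4E4.
Checksum = ~0xF4E4 & 0xFFFF = 0x0B1B.

0B1B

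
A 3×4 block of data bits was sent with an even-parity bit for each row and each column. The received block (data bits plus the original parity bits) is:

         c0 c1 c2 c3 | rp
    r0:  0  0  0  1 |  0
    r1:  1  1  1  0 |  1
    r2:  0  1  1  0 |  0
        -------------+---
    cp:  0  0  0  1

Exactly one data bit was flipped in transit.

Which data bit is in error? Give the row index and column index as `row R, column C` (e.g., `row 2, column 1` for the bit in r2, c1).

Recompute each row's even parity and compare to rp:
  r0: data parity 1, sent rp 0 → mismatch
  r1: data parity 1, sent rp 1 → ok
  r2: data parity 0, sent rp 0 → ok
Recompute each column's even parity and compare to cp:
  c0: data parity 1, sent cp 0 → mismatch
  c1: data parity 0, sent cp 0 → ok
  c2: data parity 0, sent cp 0 → ok
  c3: data parity 1, sent cp 1 → ok
Exactly one row (r0) and one column (c0) fail → the flipped bit is at their intersection.

row 0, column 0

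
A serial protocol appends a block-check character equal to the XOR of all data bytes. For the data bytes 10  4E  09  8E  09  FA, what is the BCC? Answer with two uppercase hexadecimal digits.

2A

XOR the bytes together:
  start with 0x10
  0x10 ⊕ 0x4E = 0x5E
  0x5E ⊕ 0x09 = 0x57
  0x57 ⊕ 0x8E = 0xD9
  0xD9 ⊕ 0x09 = 0xD0
  0xD0 ⊕ 0xFA = 0x2A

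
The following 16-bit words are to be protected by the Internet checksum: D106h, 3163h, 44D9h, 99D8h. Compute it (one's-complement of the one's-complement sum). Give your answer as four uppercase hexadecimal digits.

1EE4

One's-complement addition (fold any carry out of bit 15 back into bit 0):
  0xD106 + 0x3163 = 0x10269 → wrap carry → 0x026A
  0x026A + 0x44D9 = 0x04743
  0x4743 + 0x99D8 = 0x0E11B
One's-complement sum = 0xE11B.
Checksum = ~0xE11B & 0xFFFF = 0x1EE4.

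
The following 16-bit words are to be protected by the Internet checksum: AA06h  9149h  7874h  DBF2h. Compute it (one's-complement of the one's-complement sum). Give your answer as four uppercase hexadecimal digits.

One's-complement addition (fold any carry out of bit 15 back into bit 0):
  0xAA06 + 0x9149 = 0x13B4F → wrap carry → 0x3B50
  0x3B50 + 0x7874 = 0x0B3C4
  0xB3C4 + 0xDBF2 = 0x18FB6 → wrap carry → 0x8FB7
One's-complement sum = 0x8FB7.
Checksum = ~0x8FB7 & 0xFFFF = 0x7048.

7048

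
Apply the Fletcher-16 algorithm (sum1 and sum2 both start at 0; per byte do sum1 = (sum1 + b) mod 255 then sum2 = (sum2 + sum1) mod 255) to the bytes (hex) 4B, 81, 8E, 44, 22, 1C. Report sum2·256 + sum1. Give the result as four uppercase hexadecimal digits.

B2DD

Running sums (mod 255):
  after byte 0 (4B): sum1=75, sum2=75
  after byte 1 (81): sum1=204, sum2=24
  after byte 2 (8E): sum1=91, sum2=115
  after byte 3 (44): sum1=159, sum2=19
  after byte 4 (22): sum1=193, sum2=212
  after byte 5 (1C): sum1=221, sum2=178
Checksum = sum2·256 + sum1 = 178·256 + 221 = 45789 = 0xB2DD.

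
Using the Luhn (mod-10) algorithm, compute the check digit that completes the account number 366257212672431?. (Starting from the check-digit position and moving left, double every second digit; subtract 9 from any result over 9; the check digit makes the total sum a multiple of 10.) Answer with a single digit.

Partial digits right→left: 1 3 4 2 7 6 2 1 2 7 5 2 6 6 3
Double every second digit counting from the check-digit position (so the 1st, 3rd, 5th, ... of the partial from the right).
  doubled (with −9 where >9): 2 8 5 4 4 1 3 6 → sum 33
  kept as-is: 3 2 6 1 7 2 6 → sum 27
Total = 33 + 27 = 60.
Check digit = (10 − (60 mod 10)) mod 10 = 0.

0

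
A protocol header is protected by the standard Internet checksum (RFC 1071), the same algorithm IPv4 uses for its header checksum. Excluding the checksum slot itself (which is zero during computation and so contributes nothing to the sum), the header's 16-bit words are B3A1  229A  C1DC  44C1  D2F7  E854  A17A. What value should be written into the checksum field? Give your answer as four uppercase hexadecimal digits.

C65E

One's-complement addition (fold any carry out of bit 15 back into bit 0):
  0xB3A1 + 0x229A = 0x0D63B
  0xD63B + 0xC1DC = 0x19817 → wrap carry → 0x9818
  0x9818 + 0x44C1 = 0x0DCD9
  0xDCD9 + 0xD2F7 = 0x1AFD0 → wrap carry → 0xAFD1
  0xAFD1 + 0xE854 = 0x19825 → wrap carry → 0x9826
  0x9826 + 0xA17A = 0x139A0 → wrap carry → 0x39A1
One's-complement sum = 0x39A1.
Checksum = ~0x39A1 & 0xFFFF = 0xC65E.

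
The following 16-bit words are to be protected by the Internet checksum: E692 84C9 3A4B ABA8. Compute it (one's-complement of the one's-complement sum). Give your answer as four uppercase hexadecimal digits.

One's-complement addition (fold any carry out of bit 15 back into bit 0):
  0xE692 + 0x84C9 = 0x16B5B → wrap carry → 0x6B5C
  0x6B5C + 0x3A4B = 0x0A5A7
  0xA5A7 + 0xABA8 = 0x1514F → wrap carry → 0x5150
One's-complement sum = 0x5150.
Checksum = ~0x5150 & 0xFFFF = 0xAEAF.

AEAF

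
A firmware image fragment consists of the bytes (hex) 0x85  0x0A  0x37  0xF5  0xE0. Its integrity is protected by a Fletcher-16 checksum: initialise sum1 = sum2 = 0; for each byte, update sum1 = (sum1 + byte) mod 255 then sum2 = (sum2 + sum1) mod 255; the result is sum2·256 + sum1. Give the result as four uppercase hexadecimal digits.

369D

Running sums (mod 255):
  after byte 0 (0x85): sum1=133, sum2=133
  after byte 1 (0x0A): sum1=143, sum2=21
  after byte 2 (0x37): sum1=198, sum2=219
  after byte 3 (0xF5): sum1=188, sum2=152
  after byte 4 (0xE0): sum1=157, sum2=54
Checksum = sum2·256 + sum1 = 54·256 + 157 = 13981 = 0x369D.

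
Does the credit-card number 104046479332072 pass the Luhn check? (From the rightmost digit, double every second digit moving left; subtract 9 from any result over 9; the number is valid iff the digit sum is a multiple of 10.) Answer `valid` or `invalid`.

valid

From the right, keep odd positions and double even positions (subtract 9 from any doubled value over 9):
  doubled (positions 2,4,...): 5 4 6 5 3 0 0 → sum 23
  kept (positions 1,3,...): 2 0 3 9 4 4 4 1 → sum 27
Total = 50.
50 mod 10 = 0, so the number is valid.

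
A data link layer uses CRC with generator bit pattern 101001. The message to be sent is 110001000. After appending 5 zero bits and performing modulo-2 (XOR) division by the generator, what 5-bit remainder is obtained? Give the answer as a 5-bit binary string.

10001

Append 5 zeros: 11000100000000. Divide by 101001 (XOR where the leading bit is 1):
  pos 0: 110001 XOR 101001 = 011000
  pos 1: 110000 XOR 101001 = 011001
  pos 2: 110010 XOR 101001 = 011011
  pos 3: 110110 XOR 101001 = 011111
  pos 4: 111110 XOR 101001 = 010111
  pos 5: 101110 XOR 101001 = 000111
  pos 8: 111000 XOR 101001 = 010001
Remainder (last 5 bits) = 10001. This is the CRC / FCS.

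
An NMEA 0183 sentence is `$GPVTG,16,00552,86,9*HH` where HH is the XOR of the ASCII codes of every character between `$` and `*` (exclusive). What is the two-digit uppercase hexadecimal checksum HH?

XOR the ASCII codes of the payload characters:
  'G' = 0x47 → acc = 0x47
  'P' = 0x50 → acc = 0x17
  'V' = 0x56 → acc = 0x41
  'T' = 0x54 → acc = 0x15
  'G' = 0x47 → acc = 0x52
  ',' = 0x2C → acc = 0x7E
  '1' = 0x31 → acc = 0x4F
  '6' = 0x36 → acc = 0x79
  ',' = 0x2C → acc = 0x55
  '0' = 0x30 → acc = 0x65
  '0' = 0x30 → acc = 0x55
  '5' = 0x35 → acc = 0x60
  '5' = 0x35 → acc = 0x55
  '2' = 0x32 → acc = 0x67
  ',' = 0x2C → acc = 0x4B
  '8' = 0x38 → acc = 0x73
  '6' = 0x36 → acc = 0x45
  ',' = 0x2C → acc = 0x69
  '9' = 0x39 → acc = 0x50
Checksum = 0x50.

50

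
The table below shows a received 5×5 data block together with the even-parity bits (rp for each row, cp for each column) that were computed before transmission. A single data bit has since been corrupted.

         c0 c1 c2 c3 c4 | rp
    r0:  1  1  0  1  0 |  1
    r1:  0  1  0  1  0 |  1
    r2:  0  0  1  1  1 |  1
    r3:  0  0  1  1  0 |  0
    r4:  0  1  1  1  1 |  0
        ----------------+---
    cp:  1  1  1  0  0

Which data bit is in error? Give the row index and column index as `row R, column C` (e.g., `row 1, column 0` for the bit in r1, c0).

row 1, column 3

Recompute each row's even parity and compare to rp:
  r0: data parity 1, sent rp 1 → ok
  r1: data parity 0, sent rp 1 → mismatch
  r2: data parity 1, sent rp 1 → ok
  r3: data parity 0, sent rp 0 → ok
  r4: data parity 0, sent rp 0 → ok
Recompute each column's even parity and compare to cp:
  c0: data parity 1, sent cp 1 → ok
  c1: data parity 1, sent cp 1 → ok
  c2: data parity 1, sent cp 1 → ok
  c3: data parity 1, sent cp 0 → mismatch
  c4: data parity 0, sent cp 0 → ok
Exactly one row (r1) and one column (c3) fail → the flipped bit is at their intersection.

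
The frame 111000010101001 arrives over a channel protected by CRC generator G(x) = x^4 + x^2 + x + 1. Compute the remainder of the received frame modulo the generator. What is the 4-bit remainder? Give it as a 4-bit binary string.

0010

Modulo-2 division of 111000010101001 by 10111:
  pos 0: 11100 XOR 10111 = 01011
  pos 1: 10110 XOR 10111 = 00001
  pos 5: 10101 XOR 10111 = 00010
  pos 8: 10010 XOR 10111 = 00101
  pos 10: 10101 XOR 10111 = 00010
Remainder = 0010 (nonzero — an error is detected).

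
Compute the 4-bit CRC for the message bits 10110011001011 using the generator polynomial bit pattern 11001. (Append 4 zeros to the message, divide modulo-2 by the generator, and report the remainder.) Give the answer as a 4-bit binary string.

Append 4 zeros: 101100110010110000. Divide by 11001 (XOR where the leading bit is 1):
  pos 0: 10110 XOR 11001 = 01111
  pos 1: 11110 XOR 11001 = 00111
  pos 3: 11111 XOR 11001 = 00110
  pos 5: 11000 XOR 11001 = 00001
  pos 9: 11011 XOR 11001 = 00010
  pos 12: 10000 XOR 11001 = 01001
  pos 13: 10010 XOR 11001 = 01011
Remainder (last 4 bits) = 1011. This is the CRC / FCS.

1011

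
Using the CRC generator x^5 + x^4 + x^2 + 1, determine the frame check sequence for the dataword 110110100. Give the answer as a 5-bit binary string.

00100

Append 5 zeros: 11011010000000. Divide by 110101 (XOR where the leading bit is 1):
  pos 0: 110110 XOR 110101 = 000011
  pos 4: 111000 XOR 110101 = 001101
  pos 6: 110100 XOR 110101 = 000001
Remainder (last 5 bits) = 00100. This is the CRC / FCS.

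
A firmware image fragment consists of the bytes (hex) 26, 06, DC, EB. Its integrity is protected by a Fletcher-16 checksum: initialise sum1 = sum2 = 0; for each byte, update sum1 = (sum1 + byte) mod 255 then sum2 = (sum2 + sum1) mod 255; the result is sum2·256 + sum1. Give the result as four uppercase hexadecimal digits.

Running sums (mod 255):
  after byte 0 (26): sum1=38, sum2=38
  after byte 1 (06): sum1=44, sum2=82
  after byte 2 (DC): sum1=9, sum2=91
  after byte 3 (EB): sum1=244, sum2=80
Checksum = sum2·256 + sum1 = 80·256 + 244 = 20724 = 0x50F4.

50F4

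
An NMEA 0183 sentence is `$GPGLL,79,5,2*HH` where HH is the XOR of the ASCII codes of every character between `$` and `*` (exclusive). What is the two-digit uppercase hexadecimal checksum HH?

75

XOR the ASCII codes of the payload characters:
  'G' = 0x47 → acc = 0x47
  'P' = 0x50 → acc = 0x17
  'G' = 0x47 → acc = 0x50
  'L' = 0x4C → acc = 0x1C
  'L' = 0x4C → acc = 0x50
  ',' = 0x2C → acc = 0x7C
  '7' = 0x37 → acc = 0x4B
  '9' = 0x39 → acc = 0x72
  ',' = 0x2C → acc = 0x5E
  '5' = 0x35 → acc = 0x6B
  ',' = 0x2C → acc = 0x47
  '2' = 0x32 → acc = 0x75
Checksum = 0x75.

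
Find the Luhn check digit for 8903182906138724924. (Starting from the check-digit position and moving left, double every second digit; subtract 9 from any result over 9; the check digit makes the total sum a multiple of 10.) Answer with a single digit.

6

Partial digits right→left: 4 2 9 4 2 7 8 3 1 6 0 9 2 8 1 3 0 9 8
Double every second digit counting from the check-digit position (so the 1st, 3rd, 5th, ... of the partial from the right).
  doubled (with −9 where >9): 8 9 4 7 2 0 4 2 0 7 → sum 43
  kept as-is: 2 4 7 3 6 9 8 3 9 → sum 51
Total = 43 + 51 = 94.
Check digit = (10 − (94 mod 10)) mod 10 = 6.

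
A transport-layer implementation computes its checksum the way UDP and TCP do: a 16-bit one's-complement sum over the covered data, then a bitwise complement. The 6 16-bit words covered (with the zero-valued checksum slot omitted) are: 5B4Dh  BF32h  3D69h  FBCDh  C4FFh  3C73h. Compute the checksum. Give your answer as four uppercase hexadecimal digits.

One's-complement addition (fold any carry out of bit 15 back into bit 0):
  0x5B4D + 0xBF32 = 0x11A7F → wrap carry → 0x1A80
  0x1A80 + 0x3D69 = 0x057E9
  0x57E9 + 0xFBCD = 0x153B6 → wrap carry → 0x53B7
  0x53B7 + 0xC4FF = 0x118B6 → wrap carry → 0x18B7
  0x18B7 + 0x3C73 = 0x0552A
One's-complement sum = 0x552A.
Checksum = ~0x552A & 0xFFFF = 0xAAD5.

AAD5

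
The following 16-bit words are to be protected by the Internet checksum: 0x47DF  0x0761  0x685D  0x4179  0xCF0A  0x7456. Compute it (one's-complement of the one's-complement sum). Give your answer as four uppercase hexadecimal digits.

One's-complement addition (fold any carry out of bit 15 back into bit 0):
  0x47DF + 0x0761 = 0x04F40
  0x4F40 + 0x685D = 0x0B79D
  0xB79D + 0x4179 = 0x0F916
  0xF916 + 0xCF0A = 0x1C820 → wrap carry → 0xC821
  0xC821 + 0x7456 = 0x13C77 → wrap carry → 0x3C78
One's-complement sum = 0x3C78.
Checksum = ~0x3C78 & 0xFFFF = 0xC387.

C387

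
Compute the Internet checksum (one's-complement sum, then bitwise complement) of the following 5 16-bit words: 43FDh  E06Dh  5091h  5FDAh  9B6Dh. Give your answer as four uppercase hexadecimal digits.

One's-complement addition (fold any carry out of bit 15 back into bit 0):
  0x43FD + 0xE06D = 0x1246A → wrap carry → 0x246B
  0x246B + 0x5091 = 0x074FC
  0x74FC + 0x5FDA = 0x0D4D6
  0xD4D6 + 0x9B6D = 0x17043 → wrap carry → 0x7044
One's-complement sum = 0x7044.
Checksum = ~0x7044 & 0xFFFF = 0x8FBB.

8FBB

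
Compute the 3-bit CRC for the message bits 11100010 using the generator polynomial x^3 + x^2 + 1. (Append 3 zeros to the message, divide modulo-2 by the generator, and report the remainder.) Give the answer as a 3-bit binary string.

Append 3 zeros: 11100010000. Divide by 1101 (XOR where the leading bit is 1):
  pos 0: 1110 XOR 1101 = 0011
  pos 2: 1100 XOR 1101 = 0001
  pos 5: 1100 XOR 1101 = 0001
Remainder (last 3 bits) = 100. This is the CRC / FCS.

100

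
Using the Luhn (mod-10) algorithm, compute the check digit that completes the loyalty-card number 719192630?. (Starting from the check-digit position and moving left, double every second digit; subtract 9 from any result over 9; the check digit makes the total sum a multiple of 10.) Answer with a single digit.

7

Partial digits right→left: 0 3 6 2 9 1 9 1 7
Double every second digit counting from the check-digit position (so the 1st, 3rd, 5th, ... of the partial from the right).
  doubled (with −9 where >9): 0 3 9 9 5 → sum 26
  kept as-is: 3 2 1 1 → sum 7
Total = 26 + 7 = 33.
Check digit = (10 − (33 mod 10)) mod 10 = 7.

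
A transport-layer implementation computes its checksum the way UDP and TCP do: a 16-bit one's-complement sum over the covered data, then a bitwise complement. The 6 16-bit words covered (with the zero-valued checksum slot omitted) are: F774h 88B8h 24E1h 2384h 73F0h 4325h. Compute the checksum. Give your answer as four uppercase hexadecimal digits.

One's-complement addition (fold any carry out of bit 15 back into bit 0):
  0xF774 + 0x88B8 = 0x1802C → wrap carry → 0x802D
  0x802D + 0x24E1 = 0x0A50E
  0xA50E + 0x2384 = 0x0C892
  0xC892 + 0x73F0 = 0x13C82 → wrap carry → 0x3C83
  0x3C83 + 0x4325 = 0x07FA8
One's-complement sum = 0x7FA8.
Checksum = ~0x7FA8 & 0xFFFF = 0x8057.

8057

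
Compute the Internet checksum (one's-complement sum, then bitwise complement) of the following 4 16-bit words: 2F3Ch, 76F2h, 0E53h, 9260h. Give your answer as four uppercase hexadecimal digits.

B91D

One's-complement addition (fold any carry out of bit 15 back into bit 0):
  0x2F3C + 0x76F2 = 0x0A62E
  0xA62E + 0x0E53 = 0x0B481
  0xB481 + 0x9260 = 0x146E1 → wrap carry → 0x46E2
One's-complement sum = 0x46E2.
Checksum = ~0x46E2 & 0xFFFF = 0xB91D.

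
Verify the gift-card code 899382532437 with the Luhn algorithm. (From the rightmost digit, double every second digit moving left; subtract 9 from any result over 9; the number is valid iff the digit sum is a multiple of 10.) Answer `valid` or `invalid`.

From the right, keep odd positions and double even positions (subtract 9 from any doubled value over 9):
  doubled (positions 2,4,...): 6 4 1 7 9 7 → sum 34
  kept (positions 1,3,...): 7 4 3 2 3 9 → sum 28
Total = 62.
62 mod 10 = 2, so the number is invalid.

invalid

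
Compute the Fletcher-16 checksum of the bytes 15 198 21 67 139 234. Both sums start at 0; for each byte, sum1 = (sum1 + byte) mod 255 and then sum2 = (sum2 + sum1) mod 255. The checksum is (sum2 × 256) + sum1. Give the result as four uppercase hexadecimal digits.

Running sums (mod 255):
  after byte 0 (15): sum1=15, sum2=15
  after byte 1 (198): sum1=213, sum2=228
  after byte 2 (21): sum1=234, sum2=207
  after byte 3 (67): sum1=46, sum2=253
  after byte 4 (139): sum1=185, sum2=183
  after byte 5 (234): sum1=164, sum2=92
Checksum = sum2·256 + sum1 = 92·256 + 164 = 23716 = 0x5CA4.

5CA4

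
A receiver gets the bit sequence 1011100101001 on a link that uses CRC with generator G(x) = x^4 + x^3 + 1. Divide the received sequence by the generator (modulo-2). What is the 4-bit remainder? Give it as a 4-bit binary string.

Modulo-2 division of 1011100101001 by 11001:
  pos 0: 10111 XOR 11001 = 01110
  pos 1: 11100 XOR 11001 = 00101
  pos 3: 10101 XOR 11001 = 01100
  pos 4: 11000 XOR 11001 = 00001
  pos 8: 11001 XOR 11001 = 00000
Remainder = 0000 (zero — the frame passes the CRC check).

0000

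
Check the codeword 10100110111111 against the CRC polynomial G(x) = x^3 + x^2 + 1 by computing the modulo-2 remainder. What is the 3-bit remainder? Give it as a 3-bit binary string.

Modulo-2 division of 10100110111111 by 1101:
  pos 0: 1010 XOR 1101 = 0111
  pos 1: 1110 XOR 1101 = 0011
  pos 3: 1111 XOR 1101 = 0010
  pos 5: 1001 XOR 1101 = 0100
  pos 6: 1001 XOR 1101 = 0100
  pos 7: 1001 XOR 1101 = 0100
  pos 8: 1001 XOR 1101 = 0100
  pos 9: 1001 XOR 1101 = 0100
  pos 10: 1001 XOR 1101 = 0100
Remainder = 100 (nonzero — an error is detected).

100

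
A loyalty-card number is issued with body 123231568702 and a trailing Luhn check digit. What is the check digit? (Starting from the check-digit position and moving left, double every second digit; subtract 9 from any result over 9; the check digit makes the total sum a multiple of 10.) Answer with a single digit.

8

Partial digits right→left: 2 0 7 8 6 5 1 3 2 3 2 1
Double every second digit counting from the check-digit position (so the 1st, 3rd, 5th, ... of the partial from the right).
  doubled (with −9 where >9): 4 5 3 2 4 4 → sum 22
  kept as-is: 0 8 5 3 3 1 → sum 20
Total = 22 + 20 = 42.
Check digit = (10 − (42 mod 10)) mod 10 = 8.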